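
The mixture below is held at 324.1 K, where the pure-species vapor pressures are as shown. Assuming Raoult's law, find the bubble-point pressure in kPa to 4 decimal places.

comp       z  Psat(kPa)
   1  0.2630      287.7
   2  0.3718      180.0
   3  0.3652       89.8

Pbub = 175.3841 kPa

At the bubble point ψ → 0, so ΣzᵢKᵢ = 1 with Kᵢ = Pᵢˢᵃᵗ/P ⇒ P = ΣzᵢPᵢˢᵃᵗ.
P = 0.2630·287.7 + 0.3718·180.0 + 0.3652·89.8 = 175.3841 kPa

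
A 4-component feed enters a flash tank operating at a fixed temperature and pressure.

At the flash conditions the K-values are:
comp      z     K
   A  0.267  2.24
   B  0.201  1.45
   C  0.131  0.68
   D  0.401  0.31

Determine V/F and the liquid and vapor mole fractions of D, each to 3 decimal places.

Rachford–Rice: g(V/F) = Σ zᵢ(Kᵢ−1)/(1+V/F(Kᵢ−1)) = 0.
Feasibility: ΣzᵢKᵢ = 1.103, Σzᵢ/Kᵢ = 1.744 — both > 1, two phases present.
Newton–Raphson from V/F = 0.5:
  V/F = 0.500: g = -0.1941, g' = -0.648 → V/F = 0.200
  V/F = 0.200: g = -0.0176, g' = -0.570 → V/F = 0.169
Converged at V/F = 0.169.
Compositions from xᵢ = zᵢ/(1+V/F(Kᵢ−1)), yᵢ = Kᵢxᵢ:
  A: x = 0.221, y = 0.494
  B: x = 0.187, y = 0.271
  C: x = 0.139, y = 0.094
  D: x = 0.454, y = 0.141

V/F = 0.169, x_D = 0.454, y_D = 0.141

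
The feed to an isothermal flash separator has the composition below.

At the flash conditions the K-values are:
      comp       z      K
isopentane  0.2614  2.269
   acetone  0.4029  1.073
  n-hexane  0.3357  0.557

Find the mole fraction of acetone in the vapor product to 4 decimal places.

Iterate (Newton) starting at V/F = 0.5:
  V/F = 0.5000: g = 0.04030, g' = -0.2683 → V/F = 0.6502
  V/F = 0.6502: g = 0.00095, g' = -0.2583 → V/F = 0.6539
Converged at V/F = 0.6539.
Compositions from xᵢ = zᵢ/(1+V/F(Kᵢ−1)), yᵢ = Kᵢxᵢ:
  isopentane: x = 0.1429, y = 0.3241
  acetone: x = 0.3845, y = 0.4126
  n-hexane: x = 0.4726, y = 0.2632

y_acetone = 0.4126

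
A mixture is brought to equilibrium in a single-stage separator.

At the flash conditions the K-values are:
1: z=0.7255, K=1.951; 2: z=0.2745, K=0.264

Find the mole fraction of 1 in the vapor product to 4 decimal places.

y_1 = 0.8512

Material balance + equilibrium reduce to Σ zᵢ(Kᵢ−1)/(1+ψ(Kᵢ−1)) = 0.
Feasibility: ΣzᵢKᵢ = 1.4879, Σzᵢ/Kᵢ = 1.4116 — both > 1, two phases present.
Binary case is linear: z₁(K₁−1)(1+ψ(K₂−1)) + z₂(K₂−1)(1+ψ(K₁−1)) = 0
⇒ ψ = [z₁(K₁−1)+z₂(K₂−1)] / [−(K₁−1)(K₂−1)] = 0.48792/0.69994 = 0.6971
Compositions from xᵢ = zᵢ/(1+ψ(Kᵢ−1)), yᵢ = Kᵢxᵢ:
  1: x = 0.4363, y = 0.8512
  2: x = 0.5637, y = 0.1488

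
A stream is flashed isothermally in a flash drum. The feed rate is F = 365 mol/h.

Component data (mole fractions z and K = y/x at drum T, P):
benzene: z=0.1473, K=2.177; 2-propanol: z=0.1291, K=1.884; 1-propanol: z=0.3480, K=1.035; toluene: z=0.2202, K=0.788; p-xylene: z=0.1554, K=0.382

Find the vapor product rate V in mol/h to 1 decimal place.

V = 194.9 mol/h

Rachford–Rice: g(β) = Σ zᵢ(Kᵢ−1)/(1+β(Kᵢ−1)) = 0.
g(0) = ΣzᵢKᵢ − 1 = 0.1570 and g(1) = 1 − Σzᵢ/Kᵢ = -0.1587, so a root lies in (0, 1).
Iterate (Newton) starting at β = 0.43:
  β = 0.4300: g = 0.02764, g' = -0.2654 → β = 0.5342
  β = 0.5342: g = -0.00008, g' = -0.2687 → β = 0.5339
Converged at β = 0.5339.
Then V = β·F = 0.5339·365 = 194.9 mol/h and L = F − V = 170.1 mol/h.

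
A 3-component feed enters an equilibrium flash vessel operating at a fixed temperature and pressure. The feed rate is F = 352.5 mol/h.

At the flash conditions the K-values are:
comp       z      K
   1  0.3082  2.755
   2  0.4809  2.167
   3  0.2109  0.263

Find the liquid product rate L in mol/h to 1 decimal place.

L = 29.5 mol/h

Rachford–Rice: g(β) = Σ zᵢ(Kᵢ−1)/(1+β(Kᵢ−1)) = 0.
g(0) = ΣzᵢKᵢ − 1 = 0.9467 and g(1) = 1 − Σzᵢ/Kᵢ = -0.1357, so a root lies in (0, 1).
Iterate (Newton) starting at β = 0.5:
  β = 0.5000: g = 0.39637, g' = -0.8177 → β = 0.9847
  β = 0.9847: g = -0.10733, g' = -1.7922 → β = 0.9248
  β = 0.9248: g = -0.01205, g' = -1.4194 → β = 0.9163
  β = 0.9163: g = -0.00017, g' = -1.3793 → β = 0.9162
Converged at β = 0.9162.
Then V = β·F = 0.9162·352.5 = 323.0 mol/h and L = F − V = 29.5 mol/h.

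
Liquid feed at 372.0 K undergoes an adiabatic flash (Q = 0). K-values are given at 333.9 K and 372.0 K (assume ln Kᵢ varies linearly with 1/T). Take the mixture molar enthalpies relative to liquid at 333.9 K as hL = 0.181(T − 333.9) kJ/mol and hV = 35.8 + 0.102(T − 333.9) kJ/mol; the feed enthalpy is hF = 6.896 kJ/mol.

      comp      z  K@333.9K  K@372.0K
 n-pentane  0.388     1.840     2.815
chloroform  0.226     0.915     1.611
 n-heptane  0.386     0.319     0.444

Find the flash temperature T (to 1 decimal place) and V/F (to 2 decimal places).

T = 336.9 K, V/F = 0.18

Adiabatic flash: solve Rachford–Rice at each trial T, then check hF = ψ·hV(T) + (1−ψ)·hL(T).
  T = 333.9 K: K = (1.840, 0.915, 0.319), RR gives ψ = 0.098, H_out = 3.516 kJ/mol
  T = 372.0 K: K = (2.815, 1.611, 0.444), RR gives ψ = 0.790, H_out = 32.787 kJ/mol
  T = 352.9 K: K = (2.301, 1.232, 0.380), RR gives ψ = 0.510, H_out = 20.928 kJ/mol
  T = 343.4 K: K = (2.064, 1.066, 0.349), RR gives ψ = 0.330, H_out = 13.284 kJ/mol
  T = 338.6 K: K = (1.949, 0.988, 0.334), RR gives ψ = 0.221, H_out = 8.683 kJ/mol
  T = 336.2 K: K = (1.893, 0.950, 0.326), RR gives ψ = 0.161, H_out = 6.137 kJ/mol
Linear interpolation between T = 336.2 (H_out = 6.137) and T = 338.6 (H_out = 8.683) on hF = 6.896 gives T ≈ 336.9 K, at which ψ = 0.18.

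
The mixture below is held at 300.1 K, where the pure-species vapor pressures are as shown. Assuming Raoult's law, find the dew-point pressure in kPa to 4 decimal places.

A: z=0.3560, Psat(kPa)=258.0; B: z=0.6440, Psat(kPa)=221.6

At the dew point ψ → 1, so Σzᵢ/Kᵢ = 1 with Kᵢ = Pᵢˢᵃᵗ/P ⇒ 1/P = Σzᵢ/Pᵢˢᵃᵗ.
1/P = 0.3560/258.0 + 0.6440/221.6 = 0.0042860 ⇒ P = 233.3188 kPa

Pdew = 233.3188 kPa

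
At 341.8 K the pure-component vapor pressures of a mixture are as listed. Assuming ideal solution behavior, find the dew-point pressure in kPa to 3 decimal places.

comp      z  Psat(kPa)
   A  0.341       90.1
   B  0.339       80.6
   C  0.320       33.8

Pdew = 57.280 kPa

At the dew point ψ → 1, so Σzᵢ/Kᵢ = 1 with Kᵢ = Pᵢˢᵃᵗ/P ⇒ 1/P = Σzᵢ/Pᵢˢᵃᵗ.
1/P = 0.341/90.1 + 0.339/80.6 + 0.320/33.8 = 0.017458 ⇒ P = 57.280 kPa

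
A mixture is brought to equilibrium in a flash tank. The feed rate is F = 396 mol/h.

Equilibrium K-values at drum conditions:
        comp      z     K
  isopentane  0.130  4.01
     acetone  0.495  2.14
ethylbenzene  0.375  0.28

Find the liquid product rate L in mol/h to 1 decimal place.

L = 158.7 mol/h

Material balance + equilibrium reduce to Σ zᵢ(Kᵢ−1)/(1+β(Kᵢ−1)) = 0.
Feasibility: ΣzᵢKᵢ = 1.686, Σzᵢ/Kᵢ = 1.603 — both > 1, two phases present.
Iterate (Newton) starting at β = 0.57:
  β = 0.570: g = 0.0282, g' = -0.955 → β = 0.600
  β = 0.600: g = -0.0003, g' = -0.979 → β = 0.599
Converged at β = 0.599.
Then V = β·F = 0.5992·396 = 237.3 mol/h and L = F − V = 158.7 mol/h.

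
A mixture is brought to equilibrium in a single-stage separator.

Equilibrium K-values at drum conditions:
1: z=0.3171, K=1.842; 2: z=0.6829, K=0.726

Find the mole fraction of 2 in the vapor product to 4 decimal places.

Material balance + equilibrium reduce to Σ zᵢ(Kᵢ−1)/(1+ψ(Kᵢ−1)) = 0.
g(0) = ΣzᵢKᵢ − 1 = 0.0799 and g(1) = 1 − Σzᵢ/Kᵢ = -0.1128, so a root lies in (0, 1).
Binary case is linear: z₁(K₁−1)(1+ψ(K₂−1)) + z₂(K₂−1)(1+ψ(K₁−1)) = 0
⇒ ψ = [z₁(K₁−1)+z₂(K₂−1)] / [−(K₁−1)(K₂−1)] = 0.07988/0.23071 = 0.3463
Compositions from xᵢ = zᵢ/(1+ψ(Kᵢ−1)), yᵢ = Kᵢxᵢ:
  1: x = 0.2455, y = 0.4522
  2: x = 0.7545, y = 0.5478

y_2 = 0.5478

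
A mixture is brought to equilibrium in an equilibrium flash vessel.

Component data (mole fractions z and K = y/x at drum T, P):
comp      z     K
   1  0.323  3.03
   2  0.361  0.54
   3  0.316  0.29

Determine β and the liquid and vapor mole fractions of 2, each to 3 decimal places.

β = 0.223, x_2 = 0.402, y_2 = 0.217

Rachford–Rice: g(β) = Σ zᵢ(Kᵢ−1)/(1+β(Kᵢ−1)) = 0.
Feasibility: ΣzᵢKᵢ = 1.265, Σzᵢ/Kᵢ = 1.865 — both > 1, two phases present.
Newton iteration, β⁰ = 0.5:
  β = 0.500: g = -0.2381, g' = -0.840 → β = 0.216
  β = 0.216: g = 0.0061, g' = -0.959 → β = 0.223
Converged at β = 0.223.
Compositions from xᵢ = zᵢ/(1+β(Kᵢ−1)), yᵢ = Kᵢxᵢ:
  1: x = 0.222, y = 0.674
  2: x = 0.402, y = 0.217
  3: x = 0.375, y = 0.109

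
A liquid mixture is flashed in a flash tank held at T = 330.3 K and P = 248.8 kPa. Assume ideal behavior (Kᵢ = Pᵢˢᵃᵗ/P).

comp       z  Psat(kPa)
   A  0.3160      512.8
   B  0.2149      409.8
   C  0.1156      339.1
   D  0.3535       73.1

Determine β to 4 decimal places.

β = 0.4579

Raoult's law: Kᵢ = Pᵢˢᵃᵗ/P = Pᵢˢᵃᵗ/248.8.
  K_A = 512.8/248.8 = 2.061093, K_B = 409.8/248.8 = 1.647106, K_C = 339.1/248.8 = 1.362942, K_D = 73.1/248.8 = 0.293810
Let β = V/F and solve Σ zᵢ(Kᵢ−1)/(1+β(Kᵢ−1)) = 0.
Check two-phase: ΣzᵢKᵢ = 1.2667 > 1 and Σzᵢ/Kᵢ = 1.5718 > 1, so g(0) = 0.2667 > 0 and g(1) = -0.5718 < 0.
Iterate (Newton) starting at β = 0.4:
  β = 0.4000: g = 0.03459, g' = -0.5862 → β = 0.4590
  β = 0.4590: g = -0.00070, g' = -0.6115 → β = 0.4579
Converged at β = 0.4579.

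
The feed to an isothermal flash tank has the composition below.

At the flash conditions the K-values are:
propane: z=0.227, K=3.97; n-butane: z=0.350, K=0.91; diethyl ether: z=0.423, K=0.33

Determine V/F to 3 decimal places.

V/F = 0.265

Material balance + equilibrium reduce to Σ zᵢ(Kᵢ−1)/(1+V/F(Kᵢ−1)) = 0.
g(0) = ΣzᵢKᵢ − 1 = 0.359 and g(1) = 1 − Σzᵢ/Kᵢ = -0.724, so a root lies in (0, 1).
Iterate (Newton) starting at V/F = 0.5:
  V/F = 0.500: g = -0.1879, g' = -0.757 → V/F = 0.252
  V/F = 0.252: g = 0.0126, g' = -0.933 → V/F = 0.265
Converged at V/F = 0.265.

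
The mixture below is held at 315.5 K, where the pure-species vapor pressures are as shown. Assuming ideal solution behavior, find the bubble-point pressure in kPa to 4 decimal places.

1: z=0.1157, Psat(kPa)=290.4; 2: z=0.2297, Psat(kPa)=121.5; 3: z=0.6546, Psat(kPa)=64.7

Pbub = 103.8604 kPa

At the bubble point ψ → 0, so ΣzᵢKᵢ = 1 with Kᵢ = Pᵢˢᵃᵗ/P ⇒ P = ΣzᵢPᵢˢᵃᵗ.
P = 0.1157·290.4 + 0.2297·121.5 + 0.6546·64.7 = 103.8604 kPa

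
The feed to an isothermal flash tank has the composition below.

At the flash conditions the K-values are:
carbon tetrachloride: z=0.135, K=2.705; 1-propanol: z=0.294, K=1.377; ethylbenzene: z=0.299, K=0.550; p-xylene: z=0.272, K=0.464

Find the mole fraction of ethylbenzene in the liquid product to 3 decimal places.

Rachford–Rice: g(V/F) = Σ zᵢ(Kᵢ−1)/(1+V/F(Kᵢ−1)) = 0.
g(0) = ΣzᵢKᵢ − 1 = 0.061 and g(1) = 1 − Σzᵢ/Kᵢ = -0.393, so a root lies in (0, 1).
Iterate (Newton) starting at V/F = 0.38:
  V/F = 0.380: g = -0.1088, g' = -0.388 → V/F = 0.100
  V/F = 0.100: g = 0.0087, g' = -0.479 → V/F = 0.118
Converged at V/F = 0.118.
Compositions from xᵢ = zᵢ/(1+V/F(Kᵢ−1)), yᵢ = Kᵢxᵢ:
  carbon tetrachloride: x = 0.112, y = 0.304
  1-propanol: x = 0.281, y = 0.388
  ethylbenzene: x = 0.316, y = 0.174
  p-xylene: x = 0.290, y = 0.135

x_ethylbenzene = 0.316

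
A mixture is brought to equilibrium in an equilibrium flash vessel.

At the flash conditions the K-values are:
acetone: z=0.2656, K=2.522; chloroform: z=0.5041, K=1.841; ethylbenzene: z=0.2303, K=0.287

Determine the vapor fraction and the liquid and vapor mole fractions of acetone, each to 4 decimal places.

Newton iteration, ψ⁰ = 0.53:
  ψ = 0.5300: g = 0.25305, g' = -0.6616 → ψ = 0.9125
  ψ = 0.9125: g = -0.06086, g' = -1.1810 → ψ = 0.8609
  ψ = 0.8609: g = -0.00437, g' = -1.0204 → ψ = 0.8567
  ψ = 0.8567: g = -0.00002, g' = -1.0093 → ψ = 0.8566
Converged at ψ = 0.8566.
Compositions from xᵢ = zᵢ/(1+ψ(Kᵢ−1)), yᵢ = Kᵢxᵢ:
  acetone: x = 0.1153, y = 0.2908
  chloroform: x = 0.2930, y = 0.5394
  ethylbenzene: x = 0.5917, y = 0.1698

ψ = 0.8566, x_acetone = 0.1153, y_acetone = 0.2908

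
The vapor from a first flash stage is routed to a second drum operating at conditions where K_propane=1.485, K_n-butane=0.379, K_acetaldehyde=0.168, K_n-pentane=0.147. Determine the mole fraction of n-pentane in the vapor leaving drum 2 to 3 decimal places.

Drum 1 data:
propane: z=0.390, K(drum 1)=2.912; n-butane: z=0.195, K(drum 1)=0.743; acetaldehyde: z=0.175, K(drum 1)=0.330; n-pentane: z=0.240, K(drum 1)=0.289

y_n-pentane (drum 2) = 0.017

Drum 1:
Rachford–Rice: g(ψ₁) = Σ zᵢ(Kᵢ−1)/(1+ψ₁(Kᵢ−1)) = 0.
Feasibility: ΣzᵢKᵢ = 1.408, Σzᵢ/Kᵢ = 1.757 — both > 1, two phases present.
Newton–Raphson from ψ₁ = 0.66:
  ψ₁ = 0.660: g = -0.2624, g' = -0.981 → ψ₁ = 0.392
  ψ₁ = 0.392: g = -0.0254, g' = -0.859 → ψ₁ = 0.363
Converged at ψ₁ = 0.363.
Drum-1 compositions:
  propane: x = 0.230, y = 0.670
  n-butane: x = 0.215, y = 0.160
  acetaldehyde: x = 0.231, y = 0.076
  n-pentane: x = 0.323, y = 0.093
Drum-2 feed = drum-1 vapor: z₂ = (0.6704, 0.1598, 0.0763, 0.0935).
Drum 2:
Material balance + equilibrium reduce to Σ zᵢ(Kᵢ−1)/(1+ψ₂(Kᵢ−1)) = 0.
Check two-phase: ΣzᵢKᵢ = 1.083 > 1 and Σzᵢ/Kᵢ = 1.963 > 1, so g(0) = 0.083 > 0 and g(1) = -0.963 < 0.
Iterate (Newton) starting at ψ₂ = 0.5:
  ψ₂ = 0.500: g = -0.1300, g' = -0.593 → ψ₂ = 0.281
  ψ₂ = 0.281: g = -0.0218, g' = -0.420 → ψ₂ = 0.229
  ψ₂ = 0.229: g = -0.0006, g' = -0.397 → ψ₂ = 0.228
Converged at ψ₂ = 0.228.
  propane: x = 0.604, y = 0.897
  n-butane: x = 0.186, y = 0.071
  acetaldehyde: x = 0.094, y = 0.016
  n-pentane: x = 0.116, y = 0.017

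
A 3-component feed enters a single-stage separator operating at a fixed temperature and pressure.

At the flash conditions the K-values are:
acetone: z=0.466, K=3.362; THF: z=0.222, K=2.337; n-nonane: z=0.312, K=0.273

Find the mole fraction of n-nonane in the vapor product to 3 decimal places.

y_n-nonane = 0.199

Material balance + equilibrium reduce to Σ zᵢ(Kᵢ−1)/(1+β(Kᵢ−1)) = 0.
g(0) = ΣzᵢKᵢ − 1 = 1.171 and g(1) = 1 − Σzᵢ/Kᵢ = -0.376, so a root lies in (0, 1).
Newton–Raphson from β = 0.5:
  β = 0.500: g = 0.3262, g' = -1.096 → β = 0.798
  β = 0.798: g = -0.0146, g' = -1.340 → β = 0.787
Converged at β = 0.787.
Compositions from xᵢ = zᵢ/(1+β(Kᵢ−1)), yᵢ = Kᵢxᵢ:
  acetone: x = 0.163, y = 0.548
  THF: x = 0.108, y = 0.253
  n-nonane: x = 0.729, y = 0.199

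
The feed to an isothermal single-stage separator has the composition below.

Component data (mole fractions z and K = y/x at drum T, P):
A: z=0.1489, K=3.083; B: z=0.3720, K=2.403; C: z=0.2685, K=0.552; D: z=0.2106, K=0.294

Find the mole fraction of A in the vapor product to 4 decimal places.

y_A = 0.2043

Rachford–Rice: g(V/F) = Σ zᵢ(Kᵢ−1)/(1+V/F(Kᵢ−1)) = 0.
Feasibility: ΣzᵢKᵢ = 1.5631, Σzᵢ/Kᵢ = 1.4058 — both > 1, two phases present.
Newton iteration, V/F⁰ = 0.36:
  V/F = 0.3600: g = 0.18125, g' = -0.7995 → V/F = 0.5867
  V/F = 0.5867: g = 0.00887, g' = -0.7562 → V/F = 0.5984
Converged at V/F = 0.5984.
Compositions from xᵢ = zᵢ/(1+V/F(Kᵢ−1)), yᵢ = Kᵢxᵢ:
  A: x = 0.0663, y = 0.2043
  B: x = 0.2022, y = 0.4859
  C: x = 0.3668, y = 0.2025
  D: x = 0.3647, y = 0.1072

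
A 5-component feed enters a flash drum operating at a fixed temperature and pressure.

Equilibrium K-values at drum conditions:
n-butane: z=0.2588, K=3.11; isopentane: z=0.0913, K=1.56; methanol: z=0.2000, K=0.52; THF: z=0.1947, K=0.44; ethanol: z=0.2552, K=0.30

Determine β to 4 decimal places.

β = 0.1926

Material balance + equilibrium reduce to Σ zᵢ(Kᵢ−1)/(1+β(Kᵢ−1)) = 0.
g(0) = ΣzᵢKᵢ − 1 = 0.2135 and g(1) = 1 − Σzᵢ/Kᵢ = -0.8195, so a root lies in (0, 1).
Newton iteration, β⁰ = 0.5:
  β = 0.5000: g = -0.24691, g' = -0.7838 → β = 0.1850
  β = 0.1850: g = 0.00688, g' = -0.9161 → β = 0.1925
  β = 0.1925: g = 0.00004, g' = -0.9057 → β = 0.1926
Converged at β = 0.1926.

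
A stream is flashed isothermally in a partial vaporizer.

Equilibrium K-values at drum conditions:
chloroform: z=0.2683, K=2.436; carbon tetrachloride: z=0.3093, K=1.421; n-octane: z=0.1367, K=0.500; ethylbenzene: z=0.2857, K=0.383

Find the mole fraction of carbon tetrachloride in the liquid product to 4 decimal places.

Iterate (Newton) starting at ψ = 0.5:
  ψ = 0.5000: g = -0.01422, g' = -0.5131 → ψ = 0.4723
  ψ = 0.4723: g = -0.00005, g' = -0.5098 → ψ = 0.4722
Converged at ψ = 0.4722.
Compositions from xᵢ = zᵢ/(1+ψ(Kᵢ−1)), yᵢ = Kᵢxᵢ:
  chloroform: x = 0.1599, y = 0.3895
  carbon tetrachloride: x = 0.2580, y = 0.3666
  n-octane: x = 0.1789, y = 0.0895
  ethylbenzene: x = 0.4032, y = 0.1544

x_carbon tetrachloride = 0.2580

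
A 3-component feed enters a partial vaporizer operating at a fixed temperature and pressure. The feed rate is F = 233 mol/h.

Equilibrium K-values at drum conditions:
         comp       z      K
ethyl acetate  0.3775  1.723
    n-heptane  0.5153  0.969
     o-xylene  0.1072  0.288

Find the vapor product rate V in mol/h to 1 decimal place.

Rachford–Rice: g(V/F) = Σ zᵢ(Kᵢ−1)/(1+V/F(Kᵢ−1)) = 0.
Check two-phase: ΣzᵢKᵢ = 1.1806 > 1 and Σzᵢ/Kᵢ = 1.1231 > 1, so g(0) = 0.1806 > 0 and g(1) = -0.1231 < 0.
Newton iteration, V/F⁰ = 0.5:
  V/F = 0.5000: g = 0.06572, g' = -0.2380 → V/F = 0.7761
  V/F = 0.7761: g = -0.01214, g' = -0.3530 → V/F = 0.7417
  V/F = 0.7417: g = -0.00044, g' = -0.3282 → V/F = 0.7404
Converged at V/F = 0.7404.
Then V = V/F·F = 0.7404·233 = 172.5 mol/h and L = F − V = 60.5 mol/h.

V = 172.5 mol/h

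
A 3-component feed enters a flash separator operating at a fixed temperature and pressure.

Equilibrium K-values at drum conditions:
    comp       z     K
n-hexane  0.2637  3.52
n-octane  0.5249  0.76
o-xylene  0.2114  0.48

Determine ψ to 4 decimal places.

ψ = 0.5050

Newton iteration, ψ⁰ = 0.5:
  ψ = 0.5000: g = 0.00233, g' = -0.4713 → ψ = 0.5049
  ψ = 0.5049: g = 0.00001, g' = -0.4685 → ψ = 0.5050
Converged at ψ = 0.5050.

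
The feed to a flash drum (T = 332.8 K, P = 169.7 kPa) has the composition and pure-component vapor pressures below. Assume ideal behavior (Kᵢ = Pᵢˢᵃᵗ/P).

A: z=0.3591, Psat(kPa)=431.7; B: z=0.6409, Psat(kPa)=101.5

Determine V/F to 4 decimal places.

V/F = 0.4784

Raoult's law: Kᵢ = Pᵢˢᵃᵗ/P = Pᵢˢᵃᵗ/169.7.
  K_A = 431.7/169.7 = 2.543901, K_B = 101.5/169.7 = 0.598114
Rachford–Rice: g(V/F) = Σ zᵢ(Kᵢ−1)/(1+V/F(Kᵢ−1)) = 0.
Feasibility: ΣzᵢKᵢ = 1.2968, Σzᵢ/Kᵢ = 1.2127 — both > 1, two phases present.
Binary case is linear: z₁(K₁−1)(1+V/F(K₂−1)) + z₂(K₂−1)(1+V/F(K₁−1)) = 0
⇒ V/F = [z₁(K₁−1)+z₂(K₂−1)] / [−(K₁−1)(K₂−1)] = 0.29685/0.62047 = 0.4784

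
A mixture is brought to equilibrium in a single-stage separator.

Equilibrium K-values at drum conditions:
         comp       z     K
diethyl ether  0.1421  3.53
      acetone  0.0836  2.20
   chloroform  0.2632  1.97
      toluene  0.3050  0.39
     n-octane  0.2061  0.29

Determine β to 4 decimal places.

Material balance + equilibrium reduce to Σ zᵢ(Kᵢ−1)/(1+β(Kᵢ−1)) = 0.
g(0) = ΣzᵢKᵢ − 1 = 0.3828 and g(1) = 1 − Σzᵢ/Kᵢ = -0.7046, so a root lies in (0, 1).
Newton–Raphson from β = 0.55:
  β = 0.5500: g = -0.14282, g' = -0.8447 → β = 0.3809
  β = 0.3809: g = -0.00460, g' = -0.8124 → β = 0.3753
Converged at β = 0.3753.

β = 0.3753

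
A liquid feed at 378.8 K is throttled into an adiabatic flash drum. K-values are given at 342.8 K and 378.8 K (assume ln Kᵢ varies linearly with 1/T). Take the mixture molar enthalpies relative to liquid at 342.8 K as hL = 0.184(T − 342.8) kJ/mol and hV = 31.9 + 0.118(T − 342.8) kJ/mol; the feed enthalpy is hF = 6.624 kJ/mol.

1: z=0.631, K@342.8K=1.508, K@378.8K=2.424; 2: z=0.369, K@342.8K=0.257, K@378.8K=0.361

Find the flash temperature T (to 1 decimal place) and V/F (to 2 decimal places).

Adiabatic flash: solve Rachford–Rice at each trial T, then check hF = ψ·hV(T) + (1−ψ)·hL(T).
  T = 342.8 K: K = (1.508, 0.257), RR gives ψ = 0.123, H_out = 3.920 kJ/mol
  T = 378.8 K: K = (2.424, 0.361), RR gives ψ = 0.728, H_out = 28.128 kJ/mol
  T = 360.8 K: K = (1.935, 0.307), RR gives ψ = 0.516, H_out = 19.159 kJ/mol
  T = 351.8 K: K = (1.714, 0.282), RR gives ψ = 0.361, H_out = 12.964 kJ/mol
  T = 347.3 K: K = (1.609, 0.269), RR gives ψ = 0.257, H_out = 8.960 kJ/mol
  T = 345.1 K: K = (1.559, 0.263), RR gives ψ = 0.196, H_out = 6.657 kJ/mol
Linear interpolation between T = 342.8 (H_out = 3.920) and T = 345.1 (H_out = 6.657) on hF = 6.624 gives T ≈ 345.1 K, at which ψ = 0.20.

T = 345.1 K, V/F = 0.20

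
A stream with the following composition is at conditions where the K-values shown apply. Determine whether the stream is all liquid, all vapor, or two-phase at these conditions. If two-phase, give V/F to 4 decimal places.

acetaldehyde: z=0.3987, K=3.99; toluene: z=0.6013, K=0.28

two-phase, V/F = 0.3526

ΣzᵢKᵢ = 1.7592; Σzᵢ/Kᵢ = 2.2474.
Both exceed 1, so a two-phase solution exists.
Rachford–Rice: g(ψ) = Σ zᵢ(Kᵢ−1)/(1+ψ(Kᵢ−1)) = 0.
Binary case is linear: z₁(K₁−1)(1+ψ(K₂−1)) + z₂(K₂−1)(1+ψ(K₁−1)) = 0
⇒ ψ = [z₁(K₁−1)+z₂(K₂−1)] / [−(K₁−1)(K₂−1)] = 0.75918/2.15280 = 0.3526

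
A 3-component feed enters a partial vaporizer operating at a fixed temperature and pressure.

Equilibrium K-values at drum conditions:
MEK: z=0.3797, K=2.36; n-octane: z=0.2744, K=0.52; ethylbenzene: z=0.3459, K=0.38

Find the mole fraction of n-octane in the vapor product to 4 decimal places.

Rachford–Rice: g(ψ) = Σ zᵢ(Kᵢ−1)/(1+ψ(Kᵢ−1)) = 0.
g(0) = ΣzᵢKᵢ − 1 = 0.1702 and g(1) = 1 − Σzᵢ/Kᵢ = -0.5988, so a root lies in (0, 1).
Newton–Raphson from ψ = 0.5:
  ψ = 0.5000: g = -0.17674, g' = -0.6376 → ψ = 0.2228
Converged at ψ = 0.2228.
Compositions from xᵢ = zᵢ/(1+ψ(Kᵢ−1)), yᵢ = Kᵢxᵢ:
  MEK: x = 0.2914, y = 0.6877
  n-octane: x = 0.3073, y = 0.1598
  ethylbenzene: x = 0.4013, y = 0.1525

y_n-octane = 0.1598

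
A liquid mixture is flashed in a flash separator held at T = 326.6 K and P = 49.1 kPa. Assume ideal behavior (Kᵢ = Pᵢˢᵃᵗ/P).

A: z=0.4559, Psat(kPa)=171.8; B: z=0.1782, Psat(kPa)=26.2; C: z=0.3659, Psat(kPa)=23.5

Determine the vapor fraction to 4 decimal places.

ψ = 0.6867

Raoult's law: Kᵢ = Pᵢˢᵃᵗ/P = Pᵢˢᵃᵗ/49.1.
  K_A = 171.8/49.1 = 3.498982, K_B = 26.2/49.1 = 0.533605, K_C = 23.5/49.1 = 0.478615
Newton iteration, ψ⁰ = 0.5:
  ψ = 0.5000: g = 0.14003, g' = -0.8105 → ψ = 0.6728
  ψ = 0.6728: g = 0.00995, g' = -0.7143 → ψ = 0.6867
Converged at ψ = 0.6867.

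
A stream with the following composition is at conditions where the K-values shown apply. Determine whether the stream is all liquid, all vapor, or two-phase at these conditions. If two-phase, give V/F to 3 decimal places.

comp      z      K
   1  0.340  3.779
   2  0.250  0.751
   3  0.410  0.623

ΣzᵢKᵢ = 1.728; Σzᵢ/Kᵢ = 1.081.
Both exceed 1, so a two-phase solution exists.
Let ψ = V/F and solve Σ zᵢ(Kᵢ−1)/(1+ψ(Kᵢ−1)) = 0.
Newton iteration, ψ⁰ = 0.5:
  ψ = 0.500: g = 0.1338, g' = -0.569 → ψ = 0.735
  ψ = 0.735: g = 0.0204, g' = -0.418 → ψ = 0.784
  ψ = 0.784: g = 0.0004, g' = -0.401 → ψ = 0.785
Converged at ψ = 0.785.

two-phase, V/F = 0.785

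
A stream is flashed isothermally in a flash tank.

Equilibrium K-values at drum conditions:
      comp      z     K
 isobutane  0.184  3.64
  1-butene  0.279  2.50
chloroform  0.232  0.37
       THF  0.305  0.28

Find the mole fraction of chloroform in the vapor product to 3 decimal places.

Rachford–Rice: g(ψ) = Σ zᵢ(Kᵢ−1)/(1+ψ(Kᵢ−1)) = 0.
Check two-phase: ΣzᵢKᵢ = 1.538 > 1 and Σzᵢ/Kᵢ = 1.878 > 1, so g(0) = 0.539 > 0 and g(1) = -0.878 < 0.
Newton–Raphson from ψ = 0.34:
  ψ = 0.340: g = 0.0564, g' = -1.058 → ψ = 0.393
  ψ = 0.393: g = 0.0009, g' = -1.027 → ψ = 0.394
Converged at ψ = 0.394.
Compositions from xᵢ = zᵢ/(1+ψ(Kᵢ−1)), yᵢ = Kᵢxᵢ:
  isobutane: x = 0.090, y = 0.328
  1-butene: x = 0.175, y = 0.438
  chloroform: x = 0.309, y = 0.114
  THF: x = 0.426, y = 0.119

y_chloroform = 0.114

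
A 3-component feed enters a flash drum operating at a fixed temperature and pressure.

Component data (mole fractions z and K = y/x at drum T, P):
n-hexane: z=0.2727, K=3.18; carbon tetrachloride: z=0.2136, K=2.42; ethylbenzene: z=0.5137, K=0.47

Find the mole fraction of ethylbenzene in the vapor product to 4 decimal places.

y_ethylbenzene = 0.3633

Rachford–Rice: g(V/F) = Σ zᵢ(Kᵢ−1)/(1+V/F(Kᵢ−1)) = 0.
Feasibility: ΣzᵢKᵢ = 1.6255, Σzᵢ/Kᵢ = 1.2670 — both > 1, two phases present.
Newton–Raphson from V/F = 0.34:
  V/F = 0.3400: g = 0.21387, g' = -0.8381 → V/F = 0.5952
  V/F = 0.5952: g = 0.02541, g' = -0.6800 → V/F = 0.6326
  V/F = 0.6326: g = 0.00010, g' = -0.6751 → V/F = 0.6327
Converged at V/F = 0.6327.
Compositions from xᵢ = zᵢ/(1+V/F(Kᵢ−1)), yᵢ = Kᵢxᵢ:
  n-hexane: x = 0.1146, y = 0.3645
  carbon tetrachloride: x = 0.1125, y = 0.2723
  ethylbenzene: x = 0.7729, y = 0.3633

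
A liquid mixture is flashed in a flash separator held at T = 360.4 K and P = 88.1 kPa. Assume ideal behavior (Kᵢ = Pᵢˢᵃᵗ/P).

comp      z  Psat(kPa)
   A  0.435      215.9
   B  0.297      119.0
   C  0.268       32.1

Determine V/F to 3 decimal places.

Raoult's law: Kᵢ = Pᵢˢᵃᵗ/P = Pᵢˢᵃᵗ/88.1.
  K_A = 215.9/88.1 = 2.45062, K_B = 119.0/88.1 = 1.35074, K_C = 32.1/88.1 = 0.36436
Material balance + equilibrium reduce to Σ zᵢ(Kᵢ−1)/(1+V/F(Kᵢ−1)) = 0.
Feasibility: ΣzᵢKᵢ = 1.565, Σzᵢ/Kᵢ = 1.133 — both > 1, two phases present.
Newton–Raphson from V/F = 0.5:
  V/F = 0.500: g = 0.2047, g' = -0.567 → V/F = 0.861
  V/F = 0.861: g = -0.0158, g' = -0.731 → V/F = 0.840
  V/F = 0.840: g = -0.0003, g' = -0.706 → V/F = 0.839
Converged at V/F = 0.839.

V/F = 0.839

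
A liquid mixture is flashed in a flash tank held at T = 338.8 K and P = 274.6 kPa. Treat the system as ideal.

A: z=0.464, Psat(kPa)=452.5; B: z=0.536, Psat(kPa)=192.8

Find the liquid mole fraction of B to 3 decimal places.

Raoult's law: Kᵢ = Pᵢˢᵃᵗ/P = Pᵢˢᵃᵗ/274.6.
  K_A = 452.5/274.6 = 1.64785, K_B = 192.8/274.6 = 0.70211
Material balance + equilibrium reduce to Σ zᵢ(Kᵢ−1)/(1+V/F(Kᵢ−1)) = 0.
g(0) = ΣzᵢKᵢ − 1 = 0.141 and g(1) = 1 − Σzᵢ/Kᵢ = -0.045, so a root lies in (0, 1).
Binary case is linear: z₁(K₁−1)(1+V/F(K₂−1)) + z₂(K₂−1)(1+V/F(K₁−1)) = 0
⇒ V/F = [z₁(K₁−1)+z₂(K₂−1)] / [−(K₁−1)(K₂−1)] = 0.1409/0.1930 = 0.730
Compositions from xᵢ = zᵢ/(1+V/F(Kᵢ−1)), yᵢ = Kᵢxᵢ:
  A: x = 0.315, y = 0.519
  B: x = 0.685, y = 0.481

x_B = 0.685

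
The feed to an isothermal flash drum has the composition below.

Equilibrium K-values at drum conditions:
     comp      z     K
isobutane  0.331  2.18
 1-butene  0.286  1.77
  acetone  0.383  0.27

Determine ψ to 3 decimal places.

Material balance + equilibrium reduce to Σ zᵢ(Kᵢ−1)/(1+ψ(Kᵢ−1)) = 0.
Feasibility: ΣzᵢKᵢ = 1.331, Σzᵢ/Kᵢ = 1.732 — both > 1, two phases present.
Iterate (Newton) starting at ψ = 0.5:
  ψ = 0.500: g = -0.0356, g' = -0.777 → ψ = 0.454
  ψ = 0.454: g = -0.0008, g' = -0.745 → ψ = 0.453
Converged at ψ = 0.453.

ψ = 0.453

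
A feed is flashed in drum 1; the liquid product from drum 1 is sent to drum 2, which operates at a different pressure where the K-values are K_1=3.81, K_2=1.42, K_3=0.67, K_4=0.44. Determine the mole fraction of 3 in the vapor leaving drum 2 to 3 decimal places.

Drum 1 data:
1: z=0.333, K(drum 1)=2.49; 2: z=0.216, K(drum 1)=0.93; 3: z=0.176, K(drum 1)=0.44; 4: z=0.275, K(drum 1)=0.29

Drum 1:
Iterate (Newton) starting at ψ₁ = 0.5:
  ψ₁ = 0.500: g = -0.1709, g' = -0.684 → ψ₁ = 0.250
  ψ₁ = 0.250: g = -0.0058, g' = -0.673 → ψ₁ = 0.241
Converged at ψ₁ = 0.241.
Drum-1 compositions:
  1: x = 0.245, y = 0.610
  2: x = 0.220, y = 0.204
  3: x = 0.203, y = 0.090
  4: x = 0.332, y = 0.096
Drum-2 feed = drum-1 liquid: z₂ = (0.2449, 0.2197, 0.2035, 0.3319).
Drum 2:
Rachford–Rice: g(ψ₂) = Σ zᵢ(Kᵢ−1)/(1+ψ₂(Kᵢ−1)) = 0.
Feasibility: ΣzᵢKᵢ = 1.528, Σzᵢ/Kᵢ = 1.277 — both > 1, two phases present.
Newton iteration, ψ₂⁰ = 0.42:
  ψ₂ = 0.420: g = 0.0732, g' = -0.643 → ψ₂ = 0.534
  ψ₂ = 0.534: g = 0.0041, g' = -0.580 → ψ₂ = 0.541
Converged at ψ₂ = 0.541.
  1: x = 0.097, y = 0.370
  2: x = 0.179, y = 0.254
  3: x = 0.248, y = 0.166
  4: x = 0.476, y = 0.209

y_3 (drum 2) = 0.166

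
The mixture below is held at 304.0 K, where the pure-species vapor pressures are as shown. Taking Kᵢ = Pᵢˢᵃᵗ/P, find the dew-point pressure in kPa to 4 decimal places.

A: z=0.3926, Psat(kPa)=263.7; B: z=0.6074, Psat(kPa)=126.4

At the dew point ψ → 1, so Σzᵢ/Kᵢ = 1 with Kᵢ = Pᵢˢᵃᵗ/P ⇒ 1/P = Σzᵢ/Pᵢˢᵃᵗ.
1/P = 0.3926/263.7 + 0.6074/126.4 = 0.0062942 ⇒ P = 158.8766 kPa

Pdew = 158.8766 kPa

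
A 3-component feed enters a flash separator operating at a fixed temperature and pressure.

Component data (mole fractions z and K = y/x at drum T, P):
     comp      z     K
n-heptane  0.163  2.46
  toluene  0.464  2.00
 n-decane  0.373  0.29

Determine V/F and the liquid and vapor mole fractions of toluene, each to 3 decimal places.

Rachford–Rice: g(V/F) = Σ zᵢ(Kᵢ−1)/(1+V/F(Kᵢ−1)) = 0.
g(0) = ΣzᵢKᵢ − 1 = 0.437 and g(1) = 1 − Σzᵢ/Kᵢ = -0.584, so a root lies in (0, 1).
Newton iteration, V/F⁰ = 0.51:
  V/F = 0.510: g = 0.0285, g' = -0.780 → V/F = 0.547
  V/F = 0.547: g = -0.0004, g' = -0.804 → V/F = 0.546
Converged at V/F = 0.546.
Compositions from xᵢ = zᵢ/(1+V/F(Kᵢ−1)), yᵢ = Kᵢxᵢ:
  n-heptane: x = 0.091, y = 0.223
  toluene: x = 0.300, y = 0.600
  n-decane: x = 0.609, y = 0.177

V/F = 0.546, x_toluene = 0.300, y_toluene = 0.600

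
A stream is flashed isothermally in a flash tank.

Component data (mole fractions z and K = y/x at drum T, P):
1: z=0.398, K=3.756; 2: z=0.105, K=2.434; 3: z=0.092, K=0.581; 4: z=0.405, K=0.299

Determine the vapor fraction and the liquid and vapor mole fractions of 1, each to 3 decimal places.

ψ = 0.557, x_1 = 0.157, y_1 = 0.589

Newton iteration, ψ⁰ = 0.5:
  ψ = 0.500: g = 0.0631, g' = -1.105 → ψ = 0.557
Converged at ψ = 0.557.
Compositions from xᵢ = zᵢ/(1+ψ(Kᵢ−1)), yᵢ = Kᵢxᵢ:
  1: x = 0.157, y = 0.589
  2: x = 0.058, y = 0.142
  3: x = 0.120, y = 0.070
  4: x = 0.665, y = 0.199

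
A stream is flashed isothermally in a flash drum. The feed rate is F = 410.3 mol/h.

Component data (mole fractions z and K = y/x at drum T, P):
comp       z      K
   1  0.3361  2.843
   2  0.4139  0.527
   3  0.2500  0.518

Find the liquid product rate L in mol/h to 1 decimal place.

Material balance + equilibrium reduce to Σ zᵢ(Kᵢ−1)/(1+β(Kᵢ−1)) = 0.
g(0) = ΣzᵢKᵢ − 1 = 0.3032 and g(1) = 1 − Σzᵢ/Kᵢ = -0.3862, so a root lies in (0, 1).
Iterate (Newton) starting at β = 0.5:
  β = 0.5000: g = -0.09281, g' = -0.5689 → β = 0.3369
  β = 0.3369: g = 0.00543, g' = -0.6484 → β = 0.3452
  β = 0.3452: g = 0.00003, g' = -0.6423 → β = 0.3453
Converged at β = 0.3453.
Then V = β·F = 0.3453·410.3 = 141.7 mol/h and L = F − V = 268.6 mol/h.

L = 268.6 mol/h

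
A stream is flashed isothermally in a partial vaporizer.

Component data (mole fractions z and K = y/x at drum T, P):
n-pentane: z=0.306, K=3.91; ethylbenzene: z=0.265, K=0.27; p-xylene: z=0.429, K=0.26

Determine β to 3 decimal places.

β = 0.177

Let β = V/F and solve Σ zᵢ(Kᵢ−1)/(1+β(Kᵢ−1)) = 0.
Feasibility: ΣzᵢKᵢ = 1.380, Σzᵢ/Kᵢ = 2.710 — both > 1, two phases present.
Newton–Raphson from β = 0.5:
  β = 0.500: g = -0.4458, g' = -1.372 → β = 0.175
  β = 0.175: g = 0.0034, g' = -1.633 → β = 0.177
Converged at β = 0.177.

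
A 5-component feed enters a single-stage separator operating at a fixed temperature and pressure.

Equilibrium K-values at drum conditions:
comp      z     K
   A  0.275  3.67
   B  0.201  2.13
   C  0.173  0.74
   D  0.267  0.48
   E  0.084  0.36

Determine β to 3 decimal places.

Iterate (Newton) starting at β = 0.5:
  β = 0.500: g = 0.1412, g' = -0.686 → β = 0.706
  β = 0.706: g = 0.0084, g' = -0.627 → β = 0.719
Converged at β = 0.719.

β = 0.719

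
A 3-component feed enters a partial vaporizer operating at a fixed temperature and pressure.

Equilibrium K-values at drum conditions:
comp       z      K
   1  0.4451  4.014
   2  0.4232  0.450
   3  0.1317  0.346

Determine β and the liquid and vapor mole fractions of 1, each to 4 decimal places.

β = 0.5880, x_1 = 0.1606, y_1 = 0.6445

Material balance + equilibrium reduce to Σ zᵢ(Kᵢ−1)/(1+β(Kᵢ−1)) = 0.
Check two-phase: ΣzᵢKᵢ = 2.0226 > 1 and Σzᵢ/Kᵢ = 1.4320 > 1, so g(0) = 1.0226 > 0 and g(1) = -0.4320 < 0.
Iterate (Newton) starting at β = 0.39:
  β = 0.3900: g = 0.20472, g' = -1.1634 → β = 0.5660
  β = 0.5660: g = 0.02108, g' = -0.9641 → β = 0.5878
  β = 0.5878: g = 0.00011, g' = -0.9545 → β = 0.5880
Converged at β = 0.5880.
Compositions from xᵢ = zᵢ/(1+β(Kᵢ−1)), yᵢ = Kᵢxᵢ:
  1: x = 0.1606, y = 0.6445
  2: x = 0.6255, y = 0.2815
  3: x = 0.2140, y = 0.0740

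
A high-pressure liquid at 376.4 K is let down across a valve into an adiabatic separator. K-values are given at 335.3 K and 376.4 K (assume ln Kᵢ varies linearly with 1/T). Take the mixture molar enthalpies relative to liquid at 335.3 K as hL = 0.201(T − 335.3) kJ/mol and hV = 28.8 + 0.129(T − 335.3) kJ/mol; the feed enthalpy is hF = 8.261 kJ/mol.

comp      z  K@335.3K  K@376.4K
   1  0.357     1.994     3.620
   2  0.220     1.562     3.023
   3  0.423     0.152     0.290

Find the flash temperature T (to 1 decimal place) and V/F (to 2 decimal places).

Adiabatic flash: solve Rachford–Rice at each trial T, then check hF = ψ·hV(T) + (1−ψ)·hL(T).
  T = 335.3 K: K = (1.994, 1.562, 0.152), RR gives ψ = 0.166, H_out = 4.789 kJ/mol
  T = 376.4 K: K = (3.620, 3.023, 0.290), RR gives ψ = 0.634, H_out = 24.650 kJ/mol
  T = 355.9 K: K = (2.735, 2.217, 0.214), RR gives ψ = 0.456, H_out = 16.593 kJ/mol
  T = 345.6 K: K = (2.346, 1.870, 0.181), RR gives ψ = 0.337, H_out = 11.540 kJ/mol
  T = 340.5 K: K = (2.167, 1.713, 0.166), RR gives ψ = 0.262, H_out = 8.499 kJ/mol
  T = 337.9 K: K = (2.080, 1.636, 0.159), RR gives ψ = 0.217, H_out = 6.738 kJ/mol
  T = 339.2 K: K = (2.123, 1.674, 0.163), RR gives ψ = 0.240, H_out = 7.639 kJ/mol
Linear interpolation between T = 339.2 (H_out = 7.639) and T = 340.5 (H_out = 8.499) on hF = 8.261 gives T ≈ 340.1 K, at which ψ = 0.26.

T = 340.1 K, V/F = 0.26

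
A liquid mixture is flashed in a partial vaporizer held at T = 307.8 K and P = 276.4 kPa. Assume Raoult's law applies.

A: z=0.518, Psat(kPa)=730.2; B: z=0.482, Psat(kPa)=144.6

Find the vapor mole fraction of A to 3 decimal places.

y_A = 0.595

Raoult's law: Kᵢ = Pᵢˢᵃᵗ/P = Pᵢˢᵃᵗ/276.4.
  K_A = 730.2/276.4 = 2.64182, K_B = 144.6/276.4 = 0.52315
Let ψ = V/F and solve Σ zᵢ(Kᵢ−1)/(1+ψ(Kᵢ−1)) = 0.
g(0) = ΣzᵢKᵢ − 1 = 0.621 and g(1) = 1 − Σzᵢ/Kᵢ = -0.117, so a root lies in (0, 1).
Binary case is linear: z₁(K₁−1)(1+ψ(K₂−1)) + z₂(K₂−1)(1+ψ(K₁−1)) = 0
⇒ ψ = [z₁(K₁−1)+z₂(K₂−1)] / [−(K₁−1)(K₂−1)] = 0.6206/0.7829 = 0.793
Compositions from xᵢ = zᵢ/(1+ψ(Kᵢ−1)), yᵢ = Kᵢxᵢ:
  A: x = 0.225, y = 0.595
  B: x = 0.775, y = 0.405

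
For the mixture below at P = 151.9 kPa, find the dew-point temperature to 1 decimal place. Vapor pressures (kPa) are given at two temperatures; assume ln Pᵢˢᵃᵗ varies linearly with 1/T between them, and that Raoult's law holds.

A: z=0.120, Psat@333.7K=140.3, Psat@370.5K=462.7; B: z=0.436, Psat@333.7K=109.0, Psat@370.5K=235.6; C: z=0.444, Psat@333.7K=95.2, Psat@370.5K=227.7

T = 348.6 K

Dew-point temperature: Σzᵢ·P/Pᵢˢᵃᵗ(T) = 1. Interpolate ln Pᵢˢᵃᵗ = aᵢ + bᵢ/T.
  T = 333.7 K: ΣzᵢP/Pᵢˢᵃᵗ = 1.4460
  T = 370.5 K: ΣzᵢP/Pᵢˢᵃᵗ = 0.6167
  T = 352.1 K: ΣzᵢP/Pᵢˢᵃᵗ = 0.9221
  T = 342.9 K: ΣzᵢP/Pᵢˢᵃᵗ = 1.1473
  T = 347.5 K: ΣzᵢP/Pᵢˢᵃᵗ = 1.0270
  T = 349.8 K: ΣzᵢP/Pᵢˢᵃᵗ = 0.9728
Interpolating between 347.5 K and 349.8 K gives T ≈ 348.6 K.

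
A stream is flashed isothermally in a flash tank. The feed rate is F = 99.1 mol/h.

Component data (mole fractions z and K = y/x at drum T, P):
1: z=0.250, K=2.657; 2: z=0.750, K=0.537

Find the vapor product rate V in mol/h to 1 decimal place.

V = 8.7 mol/h

Rachford–Rice: g(ψ) = Σ zᵢ(Kᵢ−1)/(1+ψ(Kᵢ−1)) = 0.
g(0) = ΣzᵢKᵢ − 1 = 0.067 and g(1) = 1 − Σzᵢ/Kᵢ = -0.491, so a root lies in (0, 1).
Binary case is linear: z₁(K₁−1)(1+ψ(K₂−1)) + z₂(K₂−1)(1+ψ(K₁−1)) = 0
⇒ ψ = [z₁(K₁−1)+z₂(K₂−1)] / [−(K₁−1)(K₂−1)] = 0.0670/0.7672 = 0.087
Then V = ψ·F = 0.0873·99.1 = 8.7 mol/h and L = F − V = 90.4 mol/h.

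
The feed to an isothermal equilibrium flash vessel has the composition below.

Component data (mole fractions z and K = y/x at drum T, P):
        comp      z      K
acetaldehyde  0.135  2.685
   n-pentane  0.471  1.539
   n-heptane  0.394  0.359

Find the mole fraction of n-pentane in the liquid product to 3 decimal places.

Let β = V/F and solve Σ zᵢ(Kᵢ−1)/(1+β(Kᵢ−1)) = 0.
g(0) = ΣzᵢKᵢ − 1 = 0.229 and g(1) = 1 − Σzᵢ/Kᵢ = -0.454, so a root lies in (0, 1).
Newton iteration, β⁰ = 0.5:
  β = 0.500: g = -0.0482, g' = -0.548 → β = 0.412
  β = 0.412: g = -0.0012, g' = -0.524 → β = 0.410
Converged at β = 0.410.
Compositions from xᵢ = zᵢ/(1+β(Kᵢ−1)), yᵢ = Kᵢxᵢ:
  acetaldehyde: x = 0.080, y = 0.214
  n-pentane: x = 0.386, y = 0.594
  n-heptane: x = 0.534, y = 0.192

x_n-pentane = 0.386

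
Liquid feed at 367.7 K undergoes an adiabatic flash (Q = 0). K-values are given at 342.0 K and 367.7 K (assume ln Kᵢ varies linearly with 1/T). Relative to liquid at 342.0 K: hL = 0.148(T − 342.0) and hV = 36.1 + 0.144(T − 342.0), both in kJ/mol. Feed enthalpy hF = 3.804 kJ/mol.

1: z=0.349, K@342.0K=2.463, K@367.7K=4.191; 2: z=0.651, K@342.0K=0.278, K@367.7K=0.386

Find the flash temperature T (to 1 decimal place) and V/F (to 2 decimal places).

T = 345.0 K, V/F = 0.09

Adiabatic flash: solve Rachford–Rice at each trial T, then check hF = ψ·hV(T) + (1−ψ)·hL(T).
  T = 342.0 K: K = (2.463, 0.278), RR gives ψ = 0.038, H_out = 1.386 kJ/mol
  T = 367.7 K: K = (4.191, 0.386), RR gives ψ = 0.364, H_out = 16.921 kJ/mol
  T = 354.9 K: K = (3.247, 0.330), RR gives ψ = 0.231, H_out = 10.237 kJ/mol
  T = 348.4 K: K = (2.832, 0.303), RR gives ψ = 0.145, H_out = 6.194 kJ/mol
  T = 345.2 K: K = (2.643, 0.290), RR gives ψ = 0.096, H_out = 3.922 kJ/mol
  T = 343.6 K: K = (2.552, 0.284), RR gives ψ = 0.068, H_out = 2.692 kJ/mol
Linear interpolation between T = 343.6 (H_out = 2.692) and T = 345.2 (H_out = 3.922) on hF = 3.804 gives T ≈ 345.0 K, at which ψ = 0.09.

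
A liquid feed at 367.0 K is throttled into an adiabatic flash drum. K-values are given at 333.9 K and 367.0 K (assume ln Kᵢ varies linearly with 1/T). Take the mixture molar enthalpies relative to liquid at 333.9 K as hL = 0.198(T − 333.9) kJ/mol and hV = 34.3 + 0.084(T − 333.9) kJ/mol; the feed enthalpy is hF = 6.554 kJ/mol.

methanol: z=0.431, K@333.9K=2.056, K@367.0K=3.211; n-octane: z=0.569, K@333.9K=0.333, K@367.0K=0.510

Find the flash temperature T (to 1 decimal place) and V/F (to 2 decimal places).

Adiabatic flash: solve Rachford–Rice at each trial T, then check hF = ψ·hV(T) + (1−ψ)·hL(T).
  T = 333.9 K: K = (2.056, 0.333), RR gives ψ = 0.107, H_out = 3.682 kJ/mol
  T = 367.0 K: K = (3.211, 0.510), RR gives ψ = 0.622, H_out = 25.549 kJ/mol
  T = 350.4 K: K = (2.595, 0.416), RR gives ψ = 0.381, H_out = 15.627 kJ/mol
  T = 342.1 K: K = (2.315, 0.373), RR gives ψ = 0.255, H_out = 10.116 kJ/mol
  T = 338.0 K: K = (2.183, 0.353), RR gives ψ = 0.185, H_out = 7.065 kJ/mol
  T = 335.9 K: K = (2.117, 0.343), RR gives ψ = 0.146, H_out = 5.381 kJ/mol
Linear interpolation between T = 335.9 (H_out = 5.381) and T = 338.0 (H_out = 7.065) on hF = 6.554 gives T ≈ 337.4 K, at which ψ = 0.17.

T = 337.4 K, V/F = 0.17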